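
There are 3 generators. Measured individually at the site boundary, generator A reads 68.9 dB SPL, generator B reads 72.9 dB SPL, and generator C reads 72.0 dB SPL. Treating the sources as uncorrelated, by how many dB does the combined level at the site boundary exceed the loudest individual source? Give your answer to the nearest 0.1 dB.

Uncorrelated sources add in intensity (power), not in dB.
L_total = 10·log₁₀(10^(68.9/10) + 10^(72.9/10) + 10^(72.0/10)) = 76.35 dB SPL.
Excess over the loudest (72.9 dB): 76.35 − 72.9 = 3.4 dB.

3.4 dB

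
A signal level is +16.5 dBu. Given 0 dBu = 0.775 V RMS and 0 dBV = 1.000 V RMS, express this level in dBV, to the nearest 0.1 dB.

The offset between the scales is 20·log₁₀(0.775/1.000) = −2.214 dB.
So dBV = +16.5 − 2.214 = +14.3 dBV.

+14.3 dBV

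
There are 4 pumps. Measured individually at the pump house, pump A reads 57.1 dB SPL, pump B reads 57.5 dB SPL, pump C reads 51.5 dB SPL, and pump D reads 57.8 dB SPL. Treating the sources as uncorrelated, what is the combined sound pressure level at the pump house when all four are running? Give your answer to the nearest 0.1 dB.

Uncorrelated sources add in intensity (power), not in dB.
L_total = 10·log₁₀(10^(57.1/10) + 10^(57.5/10) + 10^(51.5/10) + 10^(57.8/10)) = 10·log₁₀(1819000) = 62.6 dB SPL.

62.6 dB SPL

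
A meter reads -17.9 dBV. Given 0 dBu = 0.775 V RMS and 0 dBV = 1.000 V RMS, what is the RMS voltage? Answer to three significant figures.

V = 1.000 V × 10^(-17.9/20).
= 1.000 × 0.1274 = 0.127 V.

0.127 V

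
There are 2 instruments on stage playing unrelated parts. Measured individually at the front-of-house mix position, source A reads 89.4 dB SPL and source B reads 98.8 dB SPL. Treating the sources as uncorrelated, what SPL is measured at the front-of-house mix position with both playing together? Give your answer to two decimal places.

99.27 dB SPL

Add the sources as powers (linear), then convert back to dB:
L_total = 10·log₁₀(10^(89.4/10) + 10^(98.8/10)) = 10·log₁₀(8457000000) = 99.27 dB SPL.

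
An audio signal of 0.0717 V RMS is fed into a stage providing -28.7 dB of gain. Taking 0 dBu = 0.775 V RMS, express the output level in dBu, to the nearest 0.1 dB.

Input level: 20·log₁₀(0.0717/0.775) = -20.68 dBu.
Output: -20.68 − 28.7 = -49.4 dBu.

-49.4 dBu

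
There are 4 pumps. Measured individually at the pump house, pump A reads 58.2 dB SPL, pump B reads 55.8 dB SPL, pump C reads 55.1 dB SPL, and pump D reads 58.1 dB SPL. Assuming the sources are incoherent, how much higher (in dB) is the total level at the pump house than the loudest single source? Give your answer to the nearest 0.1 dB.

Incoherent sources sum as intensities:
L_total = 10·log₁₀(10^(58.2/10) + 10^(55.8/10) + 10^(55.1/10) + 10^(58.1/10)) = 63.03 dB SPL.
Excess over the loudest (58.2 dB): 63.03 − 58.2 = 4.8 dB.

4.8 dB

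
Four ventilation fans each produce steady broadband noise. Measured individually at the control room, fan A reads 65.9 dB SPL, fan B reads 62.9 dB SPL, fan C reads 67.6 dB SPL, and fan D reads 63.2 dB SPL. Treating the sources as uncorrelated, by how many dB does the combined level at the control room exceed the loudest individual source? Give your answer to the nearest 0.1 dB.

3.8 dB

Add the sources as powers (linear), then convert back to dB:
L_total = 10·log₁₀(10^(65.9/10) + 10^(62.9/10) + 10^(67.6/10) + 10^(63.2/10)) = 71.36 dB SPL.
Excess over the loudest (67.6 dB): 71.36 − 67.6 = 3.8 dB.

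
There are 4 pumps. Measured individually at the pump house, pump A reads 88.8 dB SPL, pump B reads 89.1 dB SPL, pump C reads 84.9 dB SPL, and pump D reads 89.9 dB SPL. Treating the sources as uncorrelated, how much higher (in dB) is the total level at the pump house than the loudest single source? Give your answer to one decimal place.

Uncorrelated sources add in intensity (power), not in dB.
L_total = 10·log₁₀(10^(88.8/10) + 10^(89.1/10) + 10^(84.9/10) + 10^(89.9/10)) = 94.56 dB SPL.
Excess over the loudest (89.9 dB): 94.56 − 89.9 = 4.7 dB.

4.7 dB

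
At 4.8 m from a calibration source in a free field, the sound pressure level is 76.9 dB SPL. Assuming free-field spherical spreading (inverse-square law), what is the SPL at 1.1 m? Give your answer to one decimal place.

Inverse-square spreading gives ΔL = −20·log₁₀(d₂/d₁).
ΔL = −20·log₁₀(1.1/4.8) = 12.80 dB, so L₂ = 76.9 + (12.80) = 89.7 dB SPL.

89.7 dB SPL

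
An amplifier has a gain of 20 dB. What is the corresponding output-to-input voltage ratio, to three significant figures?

10.0

Voltage ratio = 10^(dB/20).
10^(20/20) = 10^(1.000) = 10.0.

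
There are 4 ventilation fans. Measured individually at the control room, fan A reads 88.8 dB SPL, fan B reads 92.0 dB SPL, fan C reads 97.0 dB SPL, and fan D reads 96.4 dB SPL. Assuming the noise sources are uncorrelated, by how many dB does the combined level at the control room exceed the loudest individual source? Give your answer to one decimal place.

3.7 dB

Incoherent sources sum as intensities:
L_total = 10·log₁₀(10^(88.8/10) + 10^(92.0/10) + 10^(97.0/10) + 10^(96.4/10)) = 100.69 dB SPL.
Excess over the loudest (97.0 dB): 100.69 − 97.0 = 3.7 dB.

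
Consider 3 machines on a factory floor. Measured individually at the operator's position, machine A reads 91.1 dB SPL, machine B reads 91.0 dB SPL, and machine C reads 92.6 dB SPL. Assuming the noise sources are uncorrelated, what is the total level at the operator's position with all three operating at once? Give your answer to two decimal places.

Incoherent sources sum as intensities:
L_total = 10·log₁₀(10^(91.1/10) + 10^(91.0/10) + 10^(92.6/10)) = 10·log₁₀(4367000000) = 96.40 dB SPL.

96.40 dB SPL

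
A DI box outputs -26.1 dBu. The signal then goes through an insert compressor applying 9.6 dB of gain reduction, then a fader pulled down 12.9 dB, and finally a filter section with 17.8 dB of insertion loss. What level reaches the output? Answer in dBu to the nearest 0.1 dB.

In dB, series stages simply add:
-26.1 − 9.6 − 12.9 − 17.8 = -66.4 dBu.

-66.4 dBu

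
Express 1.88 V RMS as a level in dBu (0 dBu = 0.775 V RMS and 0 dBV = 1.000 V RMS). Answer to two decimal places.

+7.70 dBu

dBu = 20·log₁₀(V / 0.775 V).
20·log₁₀(1.88/0.775) = +7.70 dBu.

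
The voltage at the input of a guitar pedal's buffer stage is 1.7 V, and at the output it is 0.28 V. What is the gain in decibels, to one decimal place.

Voltage is an amplitude quantity, so gain = 20·log₁₀(V_out/V_in).
20·log₁₀(0.28/1.7) = 20·log₁₀(0.1647) = -15.7 dB.

-15.7 dB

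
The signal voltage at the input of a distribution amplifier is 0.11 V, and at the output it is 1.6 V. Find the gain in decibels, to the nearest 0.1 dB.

23.3 dB

For a voltage ratio, dB = 20·log₁₀(V₂/V₁).
20·log₁₀(1.6/0.11) = 20·log₁₀(14.55) = 23.3 dB.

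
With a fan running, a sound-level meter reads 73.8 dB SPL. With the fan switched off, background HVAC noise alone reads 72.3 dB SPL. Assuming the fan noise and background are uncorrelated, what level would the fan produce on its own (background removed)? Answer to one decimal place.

68.5 dB SPL

Subtract intensities: L_src = 10·log₁₀(10^(L_total/10) − 10^(L_bg/10)).
L_src = 10·log₁₀(10^(73.8/10) − 10^(72.3/10)) = 10·log₁₀(7006000) = 68.5 dB SPL.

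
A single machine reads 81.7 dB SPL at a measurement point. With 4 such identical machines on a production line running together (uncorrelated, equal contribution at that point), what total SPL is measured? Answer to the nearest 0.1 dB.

87.7 dB SPL

4 equal incoherent sources raise the level by 10·log₁₀(4) = 6.02 dB.
L_total = 81.7 + 6.02 = 87.7 dB SPL.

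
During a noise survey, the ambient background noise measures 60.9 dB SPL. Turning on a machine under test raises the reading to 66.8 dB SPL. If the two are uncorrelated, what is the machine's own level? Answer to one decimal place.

Background correction is a power subtraction:
L_src = 10·log₁₀(10^(66.8/10) − 10^(60.9/10)) = 10·log₁₀(3556000) = 65.5 dB SPL.

65.5 dB SPL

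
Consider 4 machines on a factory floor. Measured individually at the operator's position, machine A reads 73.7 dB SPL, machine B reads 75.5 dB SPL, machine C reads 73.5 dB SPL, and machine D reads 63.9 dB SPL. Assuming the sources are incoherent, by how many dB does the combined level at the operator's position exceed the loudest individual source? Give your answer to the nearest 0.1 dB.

Uncorrelated sources add in intensity (power), not in dB.
L_total = 10·log₁₀(10^(73.7/10) + 10^(75.5/10) + 10^(73.5/10) + 10^(63.9/10)) = 79.23 dB SPL.
Excess over the loudest (75.5 dB): 79.23 − 75.5 = 3.7 dB.

3.7 dB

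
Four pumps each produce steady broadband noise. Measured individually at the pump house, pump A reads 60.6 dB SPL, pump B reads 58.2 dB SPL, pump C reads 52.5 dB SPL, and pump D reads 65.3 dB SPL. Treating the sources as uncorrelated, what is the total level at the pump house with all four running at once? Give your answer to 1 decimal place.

67.3 dB SPL

Incoherent sources sum as intensities:
L_total = 10·log₁₀(10^(60.6/10) + 10^(58.2/10) + 10^(52.5/10) + 10^(65.3/10)) = 10·log₁₀(5375000) = 67.3 dB SPL.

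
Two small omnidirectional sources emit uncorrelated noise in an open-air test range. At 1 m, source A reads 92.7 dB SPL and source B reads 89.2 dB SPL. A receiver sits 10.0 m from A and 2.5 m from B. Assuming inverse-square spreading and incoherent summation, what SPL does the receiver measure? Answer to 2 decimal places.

At the listener: L_A = 92.7 − 20·log₁₀(10.0) = 72.700 dB; L_B = 89.2 − 20·log₁₀(2.5) = 81.241 dB.
Combined: 10·log₁₀(10^(72.700/10)+10^(81.241/10)) = 81.81 dB SPL.

81.81 dB SPL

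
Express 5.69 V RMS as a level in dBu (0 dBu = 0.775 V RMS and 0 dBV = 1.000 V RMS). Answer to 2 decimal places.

dBu = 20·log₁₀(V / 0.775 V).
20·log₁₀(5.69/0.775) = +17.32 dBu.

+17.32 dBu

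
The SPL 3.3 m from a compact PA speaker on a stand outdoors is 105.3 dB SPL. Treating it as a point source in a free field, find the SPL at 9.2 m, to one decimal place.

Inverse-square spreading gives ΔL = −20·log₁₀(d₂/d₁).
ΔL = −20·log₁₀(9.2/3.3) = -8.91 dB, so L₂ = 105.3 + (-8.91) = 96.4 dB SPL.

96.4 dB SPL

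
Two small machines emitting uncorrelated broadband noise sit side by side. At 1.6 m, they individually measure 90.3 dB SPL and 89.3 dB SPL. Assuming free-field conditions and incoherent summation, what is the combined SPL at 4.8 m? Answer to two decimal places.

83.30 dB SPL

Combined at 1.6 m: 10·log₁₀(10^(90.3/10)+10^(89.3/10)) = 92.839 dB SPL.
Then apply −20·log₁₀(4.8/1.6) = -9.542 dB → 83.30 dB SPL.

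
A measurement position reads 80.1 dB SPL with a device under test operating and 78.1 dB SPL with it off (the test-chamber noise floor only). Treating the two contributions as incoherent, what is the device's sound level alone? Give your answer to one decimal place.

Remove the background by subtracting linear intensities:
L_src = 10·log₁₀(10^(80.1/10) − 10^(78.1/10)) = 10·log₁₀(37760000) = 75.8 dB SPL.

75.8 dB SPL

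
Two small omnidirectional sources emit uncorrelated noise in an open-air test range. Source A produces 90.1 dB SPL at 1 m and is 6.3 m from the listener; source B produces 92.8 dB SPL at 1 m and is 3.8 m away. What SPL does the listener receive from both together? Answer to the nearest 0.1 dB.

82.0 dB SPL

At the listener: L_A = 90.1 − 20·log₁₀(6.3) = 74.11 dB; L_B = 92.8 − 20·log₁₀(3.8) = 81.20 dB.
Combined: 10·log₁₀(10^(74.11/10)+10^(81.20/10)) = 82.0 dB SPL.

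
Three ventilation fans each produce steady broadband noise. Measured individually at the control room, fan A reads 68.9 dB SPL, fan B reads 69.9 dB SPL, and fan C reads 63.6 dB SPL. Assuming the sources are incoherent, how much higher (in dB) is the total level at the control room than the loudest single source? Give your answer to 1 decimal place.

Uncorrelated sources add in intensity (power), not in dB.
L_total = 10·log₁₀(10^(68.9/10) + 10^(69.9/10) + 10^(63.6/10)) = 72.97 dB SPL.
Excess over the loudest (69.9 dB): 72.97 − 69.9 = 3.1 dB.

3.1 dB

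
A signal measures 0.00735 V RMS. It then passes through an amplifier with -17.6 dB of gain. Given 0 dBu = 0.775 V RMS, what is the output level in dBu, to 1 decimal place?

Input level: 20·log₁₀(0.00735/0.775) = -40.46 dBu.
Output: -40.46 − 17.6 = -58.1 dBu.

-58.1 dBu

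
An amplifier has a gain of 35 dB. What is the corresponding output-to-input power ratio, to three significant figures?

Power ratio = 10^(dB/10).
10^(35/10) = 10^(3.500) = 3160.

3160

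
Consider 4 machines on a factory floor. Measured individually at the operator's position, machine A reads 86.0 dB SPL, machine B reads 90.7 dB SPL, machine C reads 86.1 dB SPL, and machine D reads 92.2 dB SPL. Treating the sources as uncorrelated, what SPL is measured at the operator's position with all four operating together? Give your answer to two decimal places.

95.61 dB SPL

Incoherent sources sum as intensities:
L_total = 10·log₁₀(10^(86.0/10) + 10^(90.7/10) + 10^(86.1/10) + 10^(92.2/10)) = 10·log₁₀(3640000000) = 95.61 dB SPL.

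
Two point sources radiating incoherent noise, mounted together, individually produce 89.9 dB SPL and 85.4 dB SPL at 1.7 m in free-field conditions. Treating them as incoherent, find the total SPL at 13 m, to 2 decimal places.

Combined at 1.7 m: 10·log₁₀(10^(89.9/10)+10^(85.4/10)) = 91.219 dB SPL.
Then apply −20·log₁₀(13/1.7) = -17.670 dB → 73.55 dB SPL.

73.55 dB SPL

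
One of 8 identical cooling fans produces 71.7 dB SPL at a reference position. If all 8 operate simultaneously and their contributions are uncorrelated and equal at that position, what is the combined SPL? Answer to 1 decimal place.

8 equal incoherent sources raise the level by 10·log₁₀(8) = 9.03 dB.
L_total = 71.7 + 9.03 = 80.7 dB SPL.

80.7 dB SPL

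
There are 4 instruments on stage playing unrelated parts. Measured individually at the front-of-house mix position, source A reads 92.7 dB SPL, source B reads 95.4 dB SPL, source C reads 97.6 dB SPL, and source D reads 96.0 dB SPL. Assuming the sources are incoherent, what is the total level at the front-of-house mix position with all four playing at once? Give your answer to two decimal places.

101.78 dB SPL

Uncorrelated sources add in intensity (power), not in dB.
L_total = 10·log₁₀(10^(92.7/10) + 10^(95.4/10) + 10^(97.6/10) + 10^(96.0/10)) = 10·log₁₀(15065000000) = 101.78 dB SPL.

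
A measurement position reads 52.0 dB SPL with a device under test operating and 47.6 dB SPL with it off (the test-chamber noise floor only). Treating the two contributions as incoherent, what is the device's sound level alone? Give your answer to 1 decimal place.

Background correction is a power subtraction:
L_src = 10·log₁₀(10^(52.0/10) − 10^(47.6/10)) = 10·log₁₀(100900) = 50.0 dB SPL.

50.0 dB SPL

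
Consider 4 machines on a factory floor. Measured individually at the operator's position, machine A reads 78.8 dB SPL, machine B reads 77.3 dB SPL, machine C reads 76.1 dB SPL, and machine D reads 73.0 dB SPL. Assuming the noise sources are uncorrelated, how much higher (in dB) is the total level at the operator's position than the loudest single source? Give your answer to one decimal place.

Add the sources as powers (linear), then convert back to dB:
L_total = 10·log₁₀(10^(78.8/10) + 10^(77.3/10) + 10^(76.1/10) + 10^(73.0/10)) = 82.79 dB SPL.
Excess over the loudest (78.8 dB): 82.79 − 78.8 = 4.0 dB.

4.0 dB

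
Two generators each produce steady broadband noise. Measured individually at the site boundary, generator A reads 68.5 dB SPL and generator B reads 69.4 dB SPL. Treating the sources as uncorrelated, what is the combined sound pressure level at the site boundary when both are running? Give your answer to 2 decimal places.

Uncorrelated sources add in intensity (power), not in dB.
L_total = 10·log₁₀(10^(68.5/10) + 10^(69.4/10)) = 10·log₁₀(15790000) = 71.98 dB SPL.

71.98 dB SPL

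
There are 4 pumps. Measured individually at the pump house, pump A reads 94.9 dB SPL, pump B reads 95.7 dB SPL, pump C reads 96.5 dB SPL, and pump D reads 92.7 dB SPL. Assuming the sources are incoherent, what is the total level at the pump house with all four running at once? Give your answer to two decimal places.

Add the sources as powers (linear), then convert back to dB:
L_total = 10·log₁₀(10^(94.9/10) + 10^(95.7/10) + 10^(96.5/10) + 10^(92.7/10)) = 10·log₁₀(13135000000) = 101.18 dB SPL.

101.18 dB SPL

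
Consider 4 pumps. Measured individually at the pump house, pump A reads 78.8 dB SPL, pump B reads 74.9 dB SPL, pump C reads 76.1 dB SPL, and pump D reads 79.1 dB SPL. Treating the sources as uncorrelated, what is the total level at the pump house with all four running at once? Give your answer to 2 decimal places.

83.59 dB SPL

Uncorrelated sources add in intensity (power), not in dB.
L_total = 10·log₁₀(10^(78.8/10) + 10^(74.9/10) + 10^(76.1/10) + 10^(79.1/10)) = 10·log₁₀(228800000) = 83.59 dB SPL.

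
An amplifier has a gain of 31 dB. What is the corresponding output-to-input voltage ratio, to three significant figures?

35.5

Voltage ratio = 10^(dB/20).
10^(31/20) = 10^(1.550) = 35.5.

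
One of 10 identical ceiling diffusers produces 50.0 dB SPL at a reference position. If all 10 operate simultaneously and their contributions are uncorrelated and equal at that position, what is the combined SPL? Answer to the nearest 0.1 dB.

10 equal incoherent sources raise the level by 10·log₁₀(10) = 10.00 dB.
L_total = 50.0 + 10.00 = 60.0 dB SPL.

60.0 dB SPL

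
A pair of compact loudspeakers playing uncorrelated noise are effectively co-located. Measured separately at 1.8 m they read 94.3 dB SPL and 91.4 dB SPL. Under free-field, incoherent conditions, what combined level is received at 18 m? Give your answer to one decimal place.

Combined at 1.8 m: 10·log₁₀(10^(94.3/10)+10^(91.4/10)) = 96.10 dB SPL.
Then apply −20·log₁₀(18/1.8) = -20.00 dB → 76.1 dB SPL.

76.1 dB SPL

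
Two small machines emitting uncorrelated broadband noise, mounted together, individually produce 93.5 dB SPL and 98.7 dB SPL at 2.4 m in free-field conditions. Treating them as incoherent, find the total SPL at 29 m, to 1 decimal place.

Combined at 2.4 m: 10·log₁₀(10^(93.5/10)+10^(98.7/10)) = 99.85 dB SPL.
Then apply −20·log₁₀(29/2.4) = -21.64 dB → 78.2 dB SPL.

78.2 dB SPL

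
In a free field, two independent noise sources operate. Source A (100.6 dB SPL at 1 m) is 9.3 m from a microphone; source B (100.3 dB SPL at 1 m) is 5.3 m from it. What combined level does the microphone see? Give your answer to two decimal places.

87.11 dB SPL

At the listener: L_A = 100.6 − 20·log₁₀(9.3) = 81.230 dB; L_B = 100.3 − 20·log₁₀(5.3) = 85.814 dB.
Combined: 10·log₁₀(10^(81.230/10)+10^(85.814/10)) = 87.11 dB SPL.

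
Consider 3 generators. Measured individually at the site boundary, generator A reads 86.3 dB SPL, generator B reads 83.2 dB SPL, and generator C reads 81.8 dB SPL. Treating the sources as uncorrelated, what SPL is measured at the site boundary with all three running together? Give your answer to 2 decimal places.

Uncorrelated sources add in intensity (power), not in dB.
L_total = 10·log₁₀(10^(86.3/10) + 10^(83.2/10) + 10^(81.8/10)) = 10·log₁₀(786900000) = 88.96 dB SPL.

88.96 dB SPL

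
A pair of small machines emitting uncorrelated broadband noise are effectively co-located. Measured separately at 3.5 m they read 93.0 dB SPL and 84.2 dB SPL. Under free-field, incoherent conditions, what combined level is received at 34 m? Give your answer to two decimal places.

Combined at 3.5 m: 10·log₁₀(10^(93.0/10)+10^(84.2/10)) = 93.538 dB SPL.
Then apply −20·log₁₀(34/3.5) = -19.748 dB → 73.79 dB SPL.

73.79 dB SPL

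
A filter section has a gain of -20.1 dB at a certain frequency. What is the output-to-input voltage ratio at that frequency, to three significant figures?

0.0989

Voltage ratio = 10^(dB/20).
10^(-20.1/20) = 10^(-1.005) = 0.0989.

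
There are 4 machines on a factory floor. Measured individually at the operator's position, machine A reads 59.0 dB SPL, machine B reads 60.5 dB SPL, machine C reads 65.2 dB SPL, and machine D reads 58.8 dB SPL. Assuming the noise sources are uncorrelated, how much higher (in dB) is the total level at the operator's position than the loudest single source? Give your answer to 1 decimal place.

Uncorrelated sources add in intensity (power), not in dB.
L_total = 10·log₁₀(10^(59.0/10) + 10^(60.5/10) + 10^(65.2/10) + 10^(58.8/10)) = 67.77 dB SPL.
Excess over the loudest (65.2 dB): 67.77 − 65.2 = 2.6 dB.

2.6 dB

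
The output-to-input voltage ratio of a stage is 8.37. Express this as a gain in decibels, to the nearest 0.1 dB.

18.5 dB

For a voltage ratio, dB = 20·log₁₀(V₂/V₁).
20·log₁₀(8.37) = 18.5 dB.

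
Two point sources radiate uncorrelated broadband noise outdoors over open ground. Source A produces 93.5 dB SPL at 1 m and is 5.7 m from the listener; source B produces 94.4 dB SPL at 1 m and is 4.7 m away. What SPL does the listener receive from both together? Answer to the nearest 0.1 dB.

82.9 dB SPL

At the listener: L_A = 93.5 − 20·log₁₀(5.7) = 78.38 dB; L_B = 94.4 − 20·log₁₀(4.7) = 80.96 dB.
Combined: 10·log₁₀(10^(78.38/10)+10^(80.96/10)) = 82.9 dB SPL.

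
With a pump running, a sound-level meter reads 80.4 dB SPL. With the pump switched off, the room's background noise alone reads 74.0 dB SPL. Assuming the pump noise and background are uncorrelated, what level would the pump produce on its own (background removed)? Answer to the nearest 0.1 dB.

Remove the background by subtracting linear intensities:
L_src = 10·log₁₀(10^(80.4/10) − 10^(74.0/10)) = 10·log₁₀(84530000) = 79.3 dB SPL.

79.3 dB SPL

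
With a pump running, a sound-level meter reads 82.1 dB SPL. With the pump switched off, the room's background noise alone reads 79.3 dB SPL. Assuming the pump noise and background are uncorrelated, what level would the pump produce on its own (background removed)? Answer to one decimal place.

Remove the background by subtracting linear intensities:
L_src = 10·log₁₀(10^(82.1/10) − 10^(79.3/10)) = 10·log₁₀(77070000) = 78.9 dB SPL.

78.9 dB SPL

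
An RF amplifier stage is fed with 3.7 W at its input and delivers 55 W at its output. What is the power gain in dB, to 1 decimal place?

Power is a power quantity, so gain = 10·log₁₀(P_out/P_in).
10·log₁₀(55/3.7) = 10·log₁₀(14.86) = 11.7 dB.

11.7 dB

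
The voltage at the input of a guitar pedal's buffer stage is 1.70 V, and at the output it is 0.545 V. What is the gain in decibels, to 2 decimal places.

Voltage ratio → dB uses the 20·log₁₀ form:
20·log₁₀(0.545/1.70) = 20·log₁₀(0.3206) = -9.88 dB.

-9.88 dB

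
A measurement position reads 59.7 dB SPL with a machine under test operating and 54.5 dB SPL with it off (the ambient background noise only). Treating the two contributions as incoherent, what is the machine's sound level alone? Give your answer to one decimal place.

Subtract intensities: L_src = 10·log₁₀(10^(L_total/10) − 10^(L_bg/10)).
L_src = 10·log₁₀(10^(59.7/10) − 10^(54.5/10)) = 10·log₁₀(651400) = 58.1 dB SPL.

58.1 dB SPL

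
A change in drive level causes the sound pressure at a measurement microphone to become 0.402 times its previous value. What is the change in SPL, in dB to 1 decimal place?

Sound pressure is an amplitude quantity: ΔL = 20·log₁₀(p₂/p₁).
20·log₁₀(0.402) = -7.9 dB.

-7.9 dB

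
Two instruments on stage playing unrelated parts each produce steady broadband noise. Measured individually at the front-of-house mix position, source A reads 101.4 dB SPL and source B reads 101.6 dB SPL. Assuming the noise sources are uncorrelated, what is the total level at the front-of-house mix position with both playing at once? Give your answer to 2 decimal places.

Uncorrelated sources add in intensity (power), not in dB.
L_total = 10·log₁₀(10^(101.4/10) + 10^(101.6/10)) = 10·log₁₀(28258000000) = 104.51 dB SPL.

104.51 dB SPL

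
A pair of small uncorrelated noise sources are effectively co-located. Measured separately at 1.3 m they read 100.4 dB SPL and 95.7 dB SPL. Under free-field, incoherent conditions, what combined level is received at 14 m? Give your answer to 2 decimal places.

81.02 dB SPL

Combined at 1.3 m: 10·log₁₀(10^(100.4/10)+10^(95.7/10)) = 101.667 dB SPL.
Then apply −20·log₁₀(14/1.3) = -20.644 dB → 81.02 dB SPL.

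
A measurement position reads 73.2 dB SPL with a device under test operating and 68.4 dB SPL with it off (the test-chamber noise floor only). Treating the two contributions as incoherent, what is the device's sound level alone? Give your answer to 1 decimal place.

Subtract intensities: L_src = 10·log₁₀(10^(L_total/10) − 10^(L_bg/10)).
L_src = 10·log₁₀(10^(73.2/10) − 10^(68.4/10)) = 10·log₁₀(13970000) = 71.5 dB SPL.

71.5 dB SPL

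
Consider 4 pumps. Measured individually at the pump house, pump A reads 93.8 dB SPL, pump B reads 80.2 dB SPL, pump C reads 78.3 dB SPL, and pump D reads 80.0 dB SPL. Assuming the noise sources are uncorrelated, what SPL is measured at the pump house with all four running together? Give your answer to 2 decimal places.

Add the sources as powers (linear), then convert back to dB:
L_total = 10·log₁₀(10^(93.8/10) + 10^(80.2/10) + 10^(78.3/10) + 10^(80.0/10)) = 10·log₁₀(2671000000) = 94.27 dB SPL.

94.27 dB SPL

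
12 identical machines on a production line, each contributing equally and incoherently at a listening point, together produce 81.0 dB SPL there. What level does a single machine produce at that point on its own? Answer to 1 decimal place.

12 equal incoherent sources add 10·log₁₀(12) = 10.79 dB over one source.
L_one = 81.0 − 10.79 = 70.2 dB SPL.

70.2 dB SPL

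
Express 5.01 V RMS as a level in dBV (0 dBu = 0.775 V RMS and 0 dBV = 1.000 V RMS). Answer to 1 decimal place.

dBV = 20·log₁₀(V / 1.000 V).
20·log₁₀(5.01/1.000) = +14.0 dBV.

+14.0 dBV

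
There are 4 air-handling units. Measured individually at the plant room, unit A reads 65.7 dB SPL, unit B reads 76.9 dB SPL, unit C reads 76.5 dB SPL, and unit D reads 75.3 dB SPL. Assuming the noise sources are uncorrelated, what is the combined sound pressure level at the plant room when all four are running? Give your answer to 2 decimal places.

81.18 dB SPL

Add the sources as powers (linear), then convert back to dB:
L_total = 10·log₁₀(10^(65.7/10) + 10^(76.9/10) + 10^(76.5/10) + 10^(75.3/10)) = 10·log₁₀(131200000) = 81.18 dB SPL.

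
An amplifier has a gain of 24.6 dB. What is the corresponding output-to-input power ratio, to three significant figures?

288

Power ratio = 10^(dB/10).
10^(24.6/10) = 10^(2.460) = 288.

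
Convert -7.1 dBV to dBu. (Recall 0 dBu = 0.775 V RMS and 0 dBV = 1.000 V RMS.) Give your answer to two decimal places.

The offset between the scales is 20·log₁₀(0.775/1.000) = −2.214 dB.
So dBu = -7.1 + 2.214 = -4.89 dBu.

-4.89 dBu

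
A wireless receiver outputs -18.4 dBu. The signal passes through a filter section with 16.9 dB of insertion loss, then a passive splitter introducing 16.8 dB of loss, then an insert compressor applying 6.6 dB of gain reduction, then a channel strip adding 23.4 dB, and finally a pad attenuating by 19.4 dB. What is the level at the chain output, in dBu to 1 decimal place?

Cascaded gains and losses add directly in dB.
-18.4 − 16.9 − 16.8 − 6.6 + 23.4 − 19.4 = -54.7 dBu.

-54.7 dBu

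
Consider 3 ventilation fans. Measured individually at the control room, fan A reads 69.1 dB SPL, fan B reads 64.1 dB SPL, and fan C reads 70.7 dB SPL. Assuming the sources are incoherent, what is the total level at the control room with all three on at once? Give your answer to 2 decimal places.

73.51 dB SPL

Add the sources as powers (linear), then convert back to dB:
L_total = 10·log₁₀(10^(69.1/10) + 10^(64.1/10) + 10^(70.7/10)) = 10·log₁₀(22450000) = 73.51 dB SPL.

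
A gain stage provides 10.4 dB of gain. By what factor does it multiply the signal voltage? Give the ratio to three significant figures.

3.31

Voltage ratio = 10^(dB/20).
10^(10.4/20) = 10^(0.5200) = 3.31.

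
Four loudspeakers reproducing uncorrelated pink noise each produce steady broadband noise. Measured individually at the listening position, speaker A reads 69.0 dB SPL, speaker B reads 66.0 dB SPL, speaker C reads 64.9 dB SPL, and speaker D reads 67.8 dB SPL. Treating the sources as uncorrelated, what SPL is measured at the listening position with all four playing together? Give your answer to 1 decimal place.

Incoherent sources sum as intensities:
L_total = 10·log₁₀(10^(69.0/10) + 10^(66.0/10) + 10^(64.9/10) + 10^(67.8/10)) = 10·log₁₀(21040000) = 73.2 dB SPL.

73.2 dB SPL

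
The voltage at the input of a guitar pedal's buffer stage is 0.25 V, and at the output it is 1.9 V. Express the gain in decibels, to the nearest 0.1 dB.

Voltage is an amplitude quantity, so gain = 20·log₁₀(V_out/V_in).
20·log₁₀(1.9/0.25) = 20·log₁₀(7.600) = 17.6 dB.

17.6 dB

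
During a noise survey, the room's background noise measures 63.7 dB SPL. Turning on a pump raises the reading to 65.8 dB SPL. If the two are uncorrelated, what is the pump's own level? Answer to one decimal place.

61.6 dB SPL

Subtract intensities: L_src = 10·log₁₀(10^(L_total/10) − 10^(L_bg/10)).
L_src = 10·log₁₀(10^(65.8/10) − 10^(63.7/10)) = 10·log₁₀(1458000) = 61.6 dB SPL.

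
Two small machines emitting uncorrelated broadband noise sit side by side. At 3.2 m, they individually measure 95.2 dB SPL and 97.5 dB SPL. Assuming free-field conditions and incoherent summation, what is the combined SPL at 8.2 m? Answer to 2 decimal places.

91.34 dB SPL

Combined at 3.2 m: 10·log₁₀(10^(95.2/10)+10^(97.5/10)) = 99.511 dB SPL.
Then apply −20·log₁₀(8.2/3.2) = -8.173 dB → 91.34 dB SPL.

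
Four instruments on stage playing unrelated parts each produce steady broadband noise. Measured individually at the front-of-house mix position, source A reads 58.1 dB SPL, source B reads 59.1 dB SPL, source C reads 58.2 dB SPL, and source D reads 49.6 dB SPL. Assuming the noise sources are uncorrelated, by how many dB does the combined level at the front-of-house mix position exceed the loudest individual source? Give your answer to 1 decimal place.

Uncorrelated sources add in intensity (power), not in dB.
L_total = 10·log₁₀(10^(58.1/10) + 10^(59.1/10) + 10^(58.2/10) + 10^(49.6/10)) = 63.44 dB SPL.
Excess over the loudest (59.1 dB): 63.44 − 59.1 = 4.3 dB.

4.3 dB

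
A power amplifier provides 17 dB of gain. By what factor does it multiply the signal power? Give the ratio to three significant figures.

Power ratio = 10^(dB/10).
10^(17/10) = 10^(1.700) = 50.1.

50.1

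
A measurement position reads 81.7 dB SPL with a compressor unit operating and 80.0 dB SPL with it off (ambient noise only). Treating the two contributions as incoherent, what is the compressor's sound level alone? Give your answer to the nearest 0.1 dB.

Remove the background by subtracting linear intensities:
L_src = 10·log₁₀(10^(81.7/10) − 10^(80.0/10)) = 10·log₁₀(47910000) = 76.8 dB SPL.

76.8 dB SPL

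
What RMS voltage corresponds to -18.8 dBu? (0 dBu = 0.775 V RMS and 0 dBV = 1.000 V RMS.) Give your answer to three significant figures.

0.0890 V

V = 0.775 V × 10^(-18.8/20).
= 0.775 × 0.1148 = 0.0890 V.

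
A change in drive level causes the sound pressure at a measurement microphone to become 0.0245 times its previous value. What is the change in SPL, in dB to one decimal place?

SPL change from a pressure ratio uses the 20·log₁₀ form:
20·log₁₀(0.0245) = -32.2 dB.

-32.2 dB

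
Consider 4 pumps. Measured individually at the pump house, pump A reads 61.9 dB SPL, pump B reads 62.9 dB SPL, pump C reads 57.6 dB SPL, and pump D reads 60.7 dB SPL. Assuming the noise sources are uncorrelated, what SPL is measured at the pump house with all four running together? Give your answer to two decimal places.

Add the sources as powers (linear), then convert back to dB:
L_total = 10·log₁₀(10^(61.9/10) + 10^(62.9/10) + 10^(57.6/10) + 10^(60.7/10)) = 10·log₁₀(5249000) = 67.20 dB SPL.

67.20 dB SPL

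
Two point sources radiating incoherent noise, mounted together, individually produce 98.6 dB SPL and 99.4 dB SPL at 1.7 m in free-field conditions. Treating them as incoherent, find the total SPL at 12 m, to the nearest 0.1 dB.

Combined at 1.7 m: 10·log₁₀(10^(98.6/10)+10^(99.4/10)) = 102.03 dB SPL.
Then apply −20·log₁₀(12/1.7) = -16.97 dB → 85.1 dB SPL.

85.1 dB SPL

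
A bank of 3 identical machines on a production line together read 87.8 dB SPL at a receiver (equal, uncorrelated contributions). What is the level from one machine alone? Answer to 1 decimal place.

83.0 dB SPL

3 equal incoherent sources add 10·log₁₀(3) = 4.77 dB over one source.
L_one = 87.8 − 4.77 = 83.0 dB SPL.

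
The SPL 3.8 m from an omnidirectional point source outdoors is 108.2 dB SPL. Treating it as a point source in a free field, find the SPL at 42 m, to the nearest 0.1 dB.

87.3 dB SPL

Inverse-square spreading gives ΔL = −20·log₁₀(d₂/d₁).
ΔL = −20·log₁₀(42/3.8) = -20.87 dB, so L₂ = 108.2 + (-20.87) = 87.3 dB SPL.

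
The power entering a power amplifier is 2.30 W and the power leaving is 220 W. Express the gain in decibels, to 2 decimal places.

Power is a power quantity, so gain = 10·log₁₀(P_out/P_in).
10·log₁₀(220/2.30) = 10·log₁₀(95.65) = 19.81 dB.

19.81 dB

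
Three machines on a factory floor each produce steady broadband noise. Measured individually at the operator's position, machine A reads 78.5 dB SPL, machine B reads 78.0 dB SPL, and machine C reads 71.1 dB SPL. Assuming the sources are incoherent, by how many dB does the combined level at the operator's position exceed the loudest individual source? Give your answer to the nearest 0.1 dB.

Add the sources as powers (linear), then convert back to dB:
L_total = 10·log₁₀(10^(78.5/10) + 10^(78.0/10) + 10^(71.1/10)) = 81.67 dB SPL.
Excess over the loudest (78.5 dB): 81.67 − 78.5 = 3.2 dB.

3.2 dB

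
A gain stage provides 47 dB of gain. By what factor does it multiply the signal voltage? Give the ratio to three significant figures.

Voltage ratio = 10^(dB/20).
10^(47/20) = 10^(2.350) = 224.

224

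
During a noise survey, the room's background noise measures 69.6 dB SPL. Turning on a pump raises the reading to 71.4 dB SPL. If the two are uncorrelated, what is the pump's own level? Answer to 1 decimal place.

Background correction is a power subtraction:
L_src = 10·log₁₀(10^(71.4/10) − 10^(69.6/10)) = 10·log₁₀(4684000) = 66.7 dB SPL.

66.7 dB SPL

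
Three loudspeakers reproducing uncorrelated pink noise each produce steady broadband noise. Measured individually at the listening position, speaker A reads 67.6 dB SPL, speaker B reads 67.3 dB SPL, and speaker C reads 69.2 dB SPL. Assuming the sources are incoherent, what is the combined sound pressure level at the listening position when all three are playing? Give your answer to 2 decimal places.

72.89 dB SPL

Add the sources as powers (linear), then convert back to dB:
L_total = 10·log₁₀(10^(67.6/10) + 10^(67.3/10) + 10^(69.2/10)) = 10·log₁₀(19440000) = 72.89 dB SPL.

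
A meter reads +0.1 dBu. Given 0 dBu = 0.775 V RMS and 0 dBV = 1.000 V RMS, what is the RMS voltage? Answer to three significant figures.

V = 0.775 V × 10^(+0.1/20).
= 0.775 × 1.012 = 0.784 V.

0.784 V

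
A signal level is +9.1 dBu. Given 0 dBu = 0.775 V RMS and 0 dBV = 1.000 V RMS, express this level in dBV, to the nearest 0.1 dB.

+6.9 dBV

The offset between the scales is 20·log₁₀(0.775/1.000) = −2.214 dB.
So dBV = +9.1 − 2.214 = +6.9 dBV.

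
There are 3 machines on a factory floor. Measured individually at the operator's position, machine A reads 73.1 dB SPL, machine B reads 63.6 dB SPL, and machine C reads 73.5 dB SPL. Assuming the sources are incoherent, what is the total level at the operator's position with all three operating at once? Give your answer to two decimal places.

Uncorrelated sources add in intensity (power), not in dB.
L_total = 10·log₁₀(10^(73.1/10) + 10^(63.6/10) + 10^(73.5/10)) = 10·log₁₀(45100000) = 76.54 dB SPL.

76.54 dB SPL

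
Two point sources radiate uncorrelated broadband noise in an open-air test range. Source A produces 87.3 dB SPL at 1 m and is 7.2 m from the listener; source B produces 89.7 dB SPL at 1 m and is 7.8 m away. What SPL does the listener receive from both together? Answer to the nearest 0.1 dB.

At the listener: L_A = 87.3 − 20·log₁₀(7.2) = 70.15 dB; L_B = 89.7 − 20·log₁₀(7.8) = 71.86 dB.
Combined: 10·log₁₀(10^(70.15/10)+10^(71.86/10)) = 74.1 dB SPL.

74.1 dB SPL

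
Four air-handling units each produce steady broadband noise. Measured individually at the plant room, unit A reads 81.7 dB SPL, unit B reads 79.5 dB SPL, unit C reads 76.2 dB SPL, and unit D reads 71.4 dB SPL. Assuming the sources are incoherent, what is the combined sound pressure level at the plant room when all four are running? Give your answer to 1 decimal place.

Uncorrelated sources add in intensity (power), not in dB.
L_total = 10·log₁₀(10^(81.7/10) + 10^(79.5/10) + 10^(76.2/10) + 10^(71.4/10)) = 10·log₁₀(292500000) = 84.7 dB SPL.

84.7 dB SPL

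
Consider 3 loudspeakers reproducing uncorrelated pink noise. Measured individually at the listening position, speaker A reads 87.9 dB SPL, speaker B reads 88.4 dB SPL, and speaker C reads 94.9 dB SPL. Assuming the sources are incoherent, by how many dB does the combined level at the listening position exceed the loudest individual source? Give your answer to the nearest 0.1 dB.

1.5 dB

Add the sources as powers (linear), then convert back to dB:
L_total = 10·log₁₀(10^(87.9/10) + 10^(88.4/10) + 10^(94.9/10)) = 96.43 dB SPL.
Excess over the loudest (94.9 dB): 96.43 − 94.9 = 1.5 dB.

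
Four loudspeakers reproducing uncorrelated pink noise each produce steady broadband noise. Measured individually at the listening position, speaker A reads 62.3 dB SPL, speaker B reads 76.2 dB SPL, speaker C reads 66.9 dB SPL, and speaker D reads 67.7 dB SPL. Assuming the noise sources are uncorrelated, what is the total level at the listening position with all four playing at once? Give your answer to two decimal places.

77.34 dB SPL

Incoherent sources sum as intensities:
L_total = 10·log₁₀(10^(62.3/10) + 10^(76.2/10) + 10^(66.9/10) + 10^(67.7/10)) = 10·log₁₀(54170000) = 77.34 dB SPL.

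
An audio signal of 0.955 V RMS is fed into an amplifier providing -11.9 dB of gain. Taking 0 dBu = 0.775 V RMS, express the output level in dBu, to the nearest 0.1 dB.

Input level: 20·log₁₀(0.955/0.775) = 1.81 dBu.
Output: 1.81 − 11.9 = -10.1 dBu.

-10.1 dBu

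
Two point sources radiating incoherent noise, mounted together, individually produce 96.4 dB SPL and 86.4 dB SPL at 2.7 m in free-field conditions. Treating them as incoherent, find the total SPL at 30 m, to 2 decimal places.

Combined at 2.7 m: 10·log₁₀(10^(96.4/10)+10^(86.4/10)) = 96.814 dB SPL.
Then apply −20·log₁₀(30/2.7) = -20.915 dB → 75.90 dB SPL.

75.90 dB SPL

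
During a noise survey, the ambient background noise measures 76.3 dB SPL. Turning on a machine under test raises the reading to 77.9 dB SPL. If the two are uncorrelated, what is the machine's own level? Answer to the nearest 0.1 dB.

72.8 dB SPL

Subtract intensities: L_src = 10·log₁₀(10^(L_total/10) − 10^(L_bg/10)).
L_src = 10·log₁₀(10^(77.9/10) − 10^(76.3/10)) = 10·log₁₀(19000000) = 72.8 dB SPL.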